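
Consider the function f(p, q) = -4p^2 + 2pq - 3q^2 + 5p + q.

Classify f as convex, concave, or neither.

concave

f is quadratic, so its Hessian is the constant matrix H = [[-8, 2], [2, -6]].
det(H) = 44, tr(H) = -14.
det(H) > 0 and tr(H) < 0, so H is negative definite everywhere: concave.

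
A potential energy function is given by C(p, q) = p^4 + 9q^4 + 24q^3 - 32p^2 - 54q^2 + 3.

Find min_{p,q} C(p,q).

C(p,q) separates as A(p) + B(q) + 3, so its minimum is min A + min B + 3.
A'(p) = 4p(p - 4)(p + 4) vanishes at p ∈ {-4, 0, 4}; B'(q) = 36q(q - 1)(q + 3) vanishes at q ∈ {-3, 0, 1}.
Local minima of A (where A''>0): A(-4)=-256, A(4)=-256. Local minima of B: B(-3)=-405, B(1)=-21.
So the global minimum of C is A(-4) + B(-3) + 3 = -256 − 405 + 3 = -658, attained at (-4, -3).

-658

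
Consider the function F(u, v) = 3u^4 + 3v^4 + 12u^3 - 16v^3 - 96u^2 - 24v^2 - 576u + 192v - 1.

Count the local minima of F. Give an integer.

F separates as a function of u plus a function of v, so ∇F=0 decouples.
∂F/∂u = 12(u - 4)(u + 3)(u + 4) = 0 at u ∈ {-4, -3, 4}; ∂F/∂v = 12(v - 4)(v - 2)(v + 2) = 0 at v ∈ {-2, 2, 4}.
The Hessian is diagonal: diag(F_uu, F_vv). Second derivatives: F_uu(-4)=96, F_uu(-3)=-84, F_uu(4)=672; F_vv(-2)=288, F_vv(2)=-96, F_vv(4)=144.
Local minima occur where both diagonal entries positive: (-4, -2), (-4, 4), (4, -2), (4, 4). Count: 4.

4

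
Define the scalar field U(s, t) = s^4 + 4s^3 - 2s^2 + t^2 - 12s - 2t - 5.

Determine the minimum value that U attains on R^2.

U(s,t) separates as P(s) + Q(t) − 5, so its minimum is min P + min Q − 5.
P'(s) = 4(s - 1)(s + 1)(s + 3) vanishes at s ∈ {-3, -1, 1}; Q'(t) = 2(t - 1) vanishes at t ∈ {1}.
Local minima of P (where P''>0): P(-3)=-9, P(1)=-9. Local minima of Q: Q(1)=-1.
So the global minimum of U is P(-3) + Q(1) − 5 = -9 − 1 − 5 = -15, attained at (-3, 1).

-15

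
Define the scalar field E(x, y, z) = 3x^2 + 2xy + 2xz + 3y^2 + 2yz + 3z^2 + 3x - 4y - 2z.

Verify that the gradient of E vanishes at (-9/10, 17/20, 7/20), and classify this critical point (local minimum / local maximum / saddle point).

local minimum

∇E = (6x + 2y + 2z + 3, 2x + 6y + 2z - 4, 2x + 2y + 6z - 2); substituting (-9/10, 17/20, 7/20) gives ∇E = (0, 0, 0), so (-9/10, 17/20, 7/20) is indeed a critical point.
The Hessian is constant: H = [[6, 2, 2], [2, 6, 2], [2, 2, 6]].
Leading principal minors: Δ₁ = 6, Δ₂ = 32, Δ₃ = 160.
All leading minors are positive, so H is positive definite: a local minimum.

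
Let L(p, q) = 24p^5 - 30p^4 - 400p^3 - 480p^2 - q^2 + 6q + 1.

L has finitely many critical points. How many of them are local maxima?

2

L separates as a function of p plus a function of q, so ∇L=0 decouples.
∂L/∂p = 120p(p - 4)(p + 1)(p + 2) = 0 at p ∈ {-2, -1, 0, 4}; ∂L/∂q = -2(q - 3) = 0 at q ∈ {3}.
The Hessian is diagonal: diag(L_pp, L_qq). Second derivatives: L_pp(-2)=-1440, L_pp(-1)=600, L_pp(0)=-960, L_pp(4)=14400; L_qq(3)=-2.
Local maxima occur where both diagonal entries negative: (-2, 3), (0, 3). Count: 2.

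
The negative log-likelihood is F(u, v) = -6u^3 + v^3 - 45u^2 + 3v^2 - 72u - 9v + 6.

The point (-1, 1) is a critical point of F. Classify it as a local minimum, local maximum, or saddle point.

The mixed partial ∂²F/∂u∂v is 0, so the Hessian at any point is diag(F_uu, F_vv) = diag(-18(2u + 5), 6(v + 1)).
At (-1, 1): H = diag(-54, 12).
The eigenvalues have opposite signs, so H is indefinite: a saddle point.

saddle point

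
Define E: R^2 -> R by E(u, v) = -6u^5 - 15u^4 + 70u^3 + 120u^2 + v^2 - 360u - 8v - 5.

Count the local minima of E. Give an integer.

2

E separates as a function of u plus a function of v, so ∇E=0 decouples.
∂E/∂u = -30(u - 2)(u - 1)(u + 2)(u + 3) = 0 at u ∈ {-3, -2, 1, 2}; ∂E/∂v = 2(v - 4) = 0 at v ∈ {4}.
The Hessian is diagonal: diag(E_uu, E_vv). Second derivatives: E_uu(-3)=600, E_uu(-2)=-360, E_uu(1)=360, E_uu(2)=-600; E_vv(4)=2.
Local minima occur where both diagonal entries positive: (-3, 4), (1, 4). Count: 2.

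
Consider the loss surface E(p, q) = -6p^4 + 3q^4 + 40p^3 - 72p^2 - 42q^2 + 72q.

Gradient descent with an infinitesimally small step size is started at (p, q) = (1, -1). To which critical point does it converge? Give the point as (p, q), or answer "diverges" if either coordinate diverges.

E is separable, so gradient descent decouples: p follows -∂E/∂p, q follows -∂E/∂q.
∂E/∂p = -24p(p - 3)(p - 2); at p=1 this is -48, so p increases.
∂E/∂q = 12(q - 2)(q - 1)(q + 3); at q=-1 this is 144, so q decreases.
p converges to its nearest critical value 2 (a local min of the p-part); q converges to -3. The iterate converges to (2, -3).

(2, -3)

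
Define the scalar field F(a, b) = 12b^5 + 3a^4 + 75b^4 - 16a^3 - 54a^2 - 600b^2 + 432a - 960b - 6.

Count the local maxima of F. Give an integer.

F separates as a function of a plus a function of b, so ∇F=0 decouples.
∂F/∂a = 12(a - 4)(a - 3)(a + 3) = 0 at a ∈ {-3, 3, 4}; ∂F/∂b = 60(b - 2)(b + 1)(b + 2)(b + 4) = 0 at b ∈ {-4, -2, -1, 2}.
The Hessian is diagonal: diag(F_aa, F_bb). Second derivatives: F_aa(-3)=504, F_aa(3)=-72, F_aa(4)=84; F_bb(-4)=-2160, F_bb(-2)=480, F_bb(-1)=-540, F_bb(2)=4320.
Local maxima occur where both diagonal entries negative: (3, -4), (3, -1). Count: 2.

2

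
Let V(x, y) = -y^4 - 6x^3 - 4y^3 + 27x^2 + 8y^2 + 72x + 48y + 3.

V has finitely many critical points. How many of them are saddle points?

V separates as a function of x plus a function of y, so ∇V=0 decouples.
∂V/∂x = -18(x - 4)(x + 1) = 0 at x ∈ {-1, 4}; ∂V/∂y = -4(y - 2)(y + 2)(y + 3) = 0 at y ∈ {-3, -2, 2}.
The Hessian is diagonal: diag(V_xx, V_yy). Second derivatives: V_xx(-1)=90, V_xx(4)=-90; V_yy(-3)=-20, V_yy(-2)=16, V_yy(2)=-80.
Saddle points occur where the two diagonal entries have opposite signs: (-1, -3), (-1, 2), (4, -2). Count: 3.

3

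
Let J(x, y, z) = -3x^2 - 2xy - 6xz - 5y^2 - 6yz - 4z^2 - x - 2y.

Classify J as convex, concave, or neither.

concave

J is quadratic, so its Hessian is the constant matrix H = [[-6, -2, -6], [-2, -10, -6], [-6, -6, -8]].
Leading principal minors: -6, 56, -16.
Signs alternate −, +, − ⇒ H ≺ 0 ⇒ concave.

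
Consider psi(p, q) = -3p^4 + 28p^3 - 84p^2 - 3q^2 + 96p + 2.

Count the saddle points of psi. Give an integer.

psi separates as a function of p plus a function of q, so ∇psi=0 decouples.
∂psi/∂p = -12(p - 4)(p - 2)(p - 1) = 0 at p ∈ {1, 2, 4}; ∂psi/∂q = -6q = 0 at q ∈ {0}.
The Hessian is diagonal: diag(psi_pp, psi_qq). Second derivatives: psi_pp(1)=-36, psi_pp(2)=24, psi_pp(4)=-72; psi_qq(0)=-6.
Saddle points occur where the two diagonal entries have opposite signs: (2, 0). Count: 1.

1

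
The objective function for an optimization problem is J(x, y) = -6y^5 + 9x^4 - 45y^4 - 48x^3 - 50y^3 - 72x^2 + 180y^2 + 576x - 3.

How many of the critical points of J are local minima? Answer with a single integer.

4

J separates as a function of x plus a function of y, so ∇J=0 decouples.
∂J/∂x = 36(x - 4)(x - 2)(x + 2) = 0 at x ∈ {-2, 2, 4}; ∂J/∂y = -30y(y - 1)(y + 3)(y + 4) = 0 at y ∈ {-4, -3, 0, 1}.
The Hessian is diagonal: diag(J_xx, J_yy). Second derivatives: J_xx(-2)=864, J_xx(2)=-288, J_xx(4)=432; J_yy(-4)=600, J_yy(-3)=-360, J_yy(0)=360, J_yy(1)=-600.
Local minima occur where both diagonal entries positive: (-2, -4), (-2, 0), (4, -4), (4, 0). Count: 4.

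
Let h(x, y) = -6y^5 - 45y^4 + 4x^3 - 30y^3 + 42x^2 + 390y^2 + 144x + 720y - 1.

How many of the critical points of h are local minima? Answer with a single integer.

2

h separates as a function of x plus a function of y, so ∇h=0 decouples.
∂h/∂x = 12(x + 3)(x + 4) = 0 at x ∈ {-4, -3}; ∂h/∂y = -30(y - 2)(y + 1)(y + 3)(y + 4) = 0 at y ∈ {-4, -3, -1, 2}.
The Hessian is diagonal: diag(h_xx, h_yy). Second derivatives: h_xx(-4)=-12, h_xx(-3)=12; h_yy(-4)=540, h_yy(-3)=-300, h_yy(-1)=540, h_yy(2)=-2700.
Local minima occur where both diagonal entries positive: (-3, -4), (-3, -1). Count: 2.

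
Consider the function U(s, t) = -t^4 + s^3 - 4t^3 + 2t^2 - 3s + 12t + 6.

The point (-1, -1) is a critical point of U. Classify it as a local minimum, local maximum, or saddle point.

saddle point

The mixed partial ∂²U/∂s∂t is 0, so the Hessian at any point is diag(U_ss, U_tt) = diag(6s, 4(-3t^2 - 6t + 1)).
At (-1, -1): H = diag(-6, 16).
The eigenvalues have opposite signs, so H is indefinite: a saddle point.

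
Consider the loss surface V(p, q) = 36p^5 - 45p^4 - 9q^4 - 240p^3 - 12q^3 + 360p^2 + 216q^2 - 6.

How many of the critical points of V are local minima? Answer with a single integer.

2

V separates as a function of p plus a function of q, so ∇V=0 decouples.
∂V/∂p = 180p(p - 2)(p - 1)(p + 2) = 0 at p ∈ {-2, 0, 1, 2}; ∂V/∂q = -36q(q - 3)(q + 4) = 0 at q ∈ {-4, 0, 3}.
The Hessian is diagonal: diag(V_pp, V_qq). Second derivatives: V_pp(-2)=-4320, V_pp(0)=720, V_pp(1)=-540, V_pp(2)=1440; V_qq(-4)=-1008, V_qq(0)=432, V_qq(3)=-756.
Local minima occur where both diagonal entries positive: (0, 0), (2, 0). Count: 2.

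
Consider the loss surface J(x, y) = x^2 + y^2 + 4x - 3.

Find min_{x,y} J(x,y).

-7

J(x,y) separates as P(x) + Q(y) − 3, so its minimum is min P + min Q − 3.
P'(x) = 2x + 4 vanishes at x ∈ {-2}; Q'(y) = 2y vanishes at y ∈ {0}.
Local minima of P (where P''>0): P(-2)=-4. Local minima of Q: Q(0)=0.
So the global minimum of J is P(-2) + Q(0) − 3 = -4 + 0 − 3 = -7, attained at (-2, 0).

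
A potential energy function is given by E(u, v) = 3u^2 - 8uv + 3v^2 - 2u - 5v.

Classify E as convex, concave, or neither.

E is quadratic, so its Hessian is the constant matrix H = [[6, -8], [-8, 6]].
det(H) = -28, tr(H) = 12.
det(H) < 0, so H is indefinite: neither convex nor concave.

neither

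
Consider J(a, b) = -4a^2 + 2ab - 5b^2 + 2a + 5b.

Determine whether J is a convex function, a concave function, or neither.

concave

J is quadratic, so its Hessian is the constant matrix H = [[-8, 2], [2, -10]].
det(H) = 76, tr(H) = -18.
det(H) > 0 and tr(H) < 0, so H is negative definite everywhere: concave.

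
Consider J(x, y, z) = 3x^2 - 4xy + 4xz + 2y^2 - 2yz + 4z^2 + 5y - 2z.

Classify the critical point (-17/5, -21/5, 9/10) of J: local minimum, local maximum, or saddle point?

The Hessian is constant: H = [[6, -4, 4], [-4, 4, -2], [4, -2, 8]].
Leading principal minors: Δ₁ = 6, Δ₂ = 8, Δ₃ = 40.
All leading minors are positive, so H is positive definite: a local minimum.

local minimum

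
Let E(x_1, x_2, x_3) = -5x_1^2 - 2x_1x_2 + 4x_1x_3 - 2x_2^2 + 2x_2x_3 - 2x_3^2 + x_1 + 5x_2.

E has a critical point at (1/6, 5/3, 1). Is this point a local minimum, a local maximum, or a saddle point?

The Hessian is constant: H = [[-10, -2, 4], [-2, -4, 2], [4, 2, -4]].
Leading principal minors: Δ₁ = -10, Δ₂ = 36, Δ₃ = -72.
The minors alternate sign starting negative (−, +, −), so H is negative definite: a local maximum.

local maximum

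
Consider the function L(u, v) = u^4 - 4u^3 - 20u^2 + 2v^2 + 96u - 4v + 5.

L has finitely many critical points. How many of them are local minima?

2

L separates as a function of u plus a function of v, so ∇L=0 decouples.
∂L/∂u = 4(u - 4)(u - 2)(u + 3) = 0 at u ∈ {-3, 2, 4}; ∂L/∂v = 4(v - 1) = 0 at v ∈ {1}.
The Hessian is diagonal: diag(L_uu, L_vv). Second derivatives: L_uu(-3)=140, L_uu(2)=-40, L_uu(4)=56; L_vv(1)=4.
Local minima occur where both diagonal entries positive: (-3, 1), (4, 1). Count: 2.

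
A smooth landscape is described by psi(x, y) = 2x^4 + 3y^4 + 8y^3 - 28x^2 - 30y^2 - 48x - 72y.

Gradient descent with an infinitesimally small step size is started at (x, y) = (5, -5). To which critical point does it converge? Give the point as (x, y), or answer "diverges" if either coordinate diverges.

(3, -3)

psi is separable, so gradient descent decouples: x follows -∂psi/∂x, y follows -∂psi/∂y.
∂psi/∂x = 8(x - 3)(x + 1)(x + 2); at x=5 this is 672, so x decreases.
∂psi/∂y = 12(y - 2)(y + 1)(y + 3); at y=-5 this is -672, so y increases.
x converges to its nearest critical value 3 (a local min of the x-part); y converges to -3. The iterate converges to (3, -3).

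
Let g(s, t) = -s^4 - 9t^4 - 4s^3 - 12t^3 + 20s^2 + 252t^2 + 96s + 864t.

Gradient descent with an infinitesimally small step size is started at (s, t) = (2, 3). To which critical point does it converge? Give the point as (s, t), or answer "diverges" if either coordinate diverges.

(-2, -2)

g is separable, so gradient descent decouples: s follows -∂g/∂s, t follows -∂g/∂t.
∂g/∂s = -4(s - 3)(s + 2)(s + 4); at s=2 this is 96, so s decreases.
∂g/∂t = -36(t - 4)(t + 2)(t + 3); at t=3 this is 1080, so t decreases.
s converges to its nearest critical value -2 (a local min of the s-part); t converges to -2. The iterate converges to (-2, -2).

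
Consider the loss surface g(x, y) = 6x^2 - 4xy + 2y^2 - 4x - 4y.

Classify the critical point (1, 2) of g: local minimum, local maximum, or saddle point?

The Hessian of g is constant: H = [[12, -4], [-4, 4]].
det(H) = 12·4 − (-4)² = 32.
det(H) > 0 and tr(H) = 16 > 0, so H is positive definite and the point is a local minimum.

local minimum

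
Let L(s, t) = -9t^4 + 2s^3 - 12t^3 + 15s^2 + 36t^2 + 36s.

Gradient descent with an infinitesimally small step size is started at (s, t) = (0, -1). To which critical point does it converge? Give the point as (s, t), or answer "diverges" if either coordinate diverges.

(-2, 0)

L is separable, so gradient descent decouples: s follows -∂L/∂s, t follows -∂L/∂t.
∂L/∂s = 6(s + 2)(s + 3); at s=0 this is 36, so s decreases.
∂L/∂t = -36t(t - 1)(t + 2); at t=-1 this is -72, so t increases.
s converges to its nearest critical value -2 (a local min of the s-part); t converges to 0. The iterate converges to (-2, 0).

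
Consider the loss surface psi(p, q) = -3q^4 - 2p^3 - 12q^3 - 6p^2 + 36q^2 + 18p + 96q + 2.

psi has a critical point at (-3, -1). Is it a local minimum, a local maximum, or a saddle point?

The mixed partial ∂²psi/∂p∂q is 0, so the Hessian at any point is diag(psi_pp, psi_qq) = diag(-12(p + 1), 36(-q^2 - 2q + 2)).
At (-3, -1): H = diag(24, 108).
Both eigenvalues are positive, so H is positive definite: a local minimum.

local minimum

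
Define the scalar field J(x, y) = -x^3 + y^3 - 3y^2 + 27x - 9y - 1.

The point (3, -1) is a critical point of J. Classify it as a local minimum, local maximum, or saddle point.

The mixed partial ∂²J/∂x∂y is 0, so the Hessian at any point is diag(J_xx, J_yy) = diag(-6x, 6(y - 1)).
At (3, -1): H = diag(-18, -12).
Both eigenvalues are negative, so H is negative definite: a local maximum.

local maximum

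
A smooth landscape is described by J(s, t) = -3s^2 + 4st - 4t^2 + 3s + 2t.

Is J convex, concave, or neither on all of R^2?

J is quadratic, so its Hessian is the constant matrix H = [[-6, 4], [4, -8]].
det(H) = 32, tr(H) = -14.
det(H) > 0 and tr(H) < 0, so H is negative definite everywhere: concave.

concave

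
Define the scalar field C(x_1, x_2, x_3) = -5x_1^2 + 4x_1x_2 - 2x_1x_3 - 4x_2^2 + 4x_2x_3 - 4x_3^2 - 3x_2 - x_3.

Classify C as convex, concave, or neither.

C is quadratic, so its Hessian is the constant matrix H = [[-10, 4, -2], [4, -8, 4], [-2, 4, -8]].
Leading principal minors: -10, 64, -384.
Signs alternate −, +, − ⇒ H ≺ 0 ⇒ concave.

concave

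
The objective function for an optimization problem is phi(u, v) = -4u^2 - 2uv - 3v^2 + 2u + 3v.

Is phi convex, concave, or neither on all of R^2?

concave

phi is quadratic, so its Hessian is the constant matrix H = [[-8, -2], [-2, -6]].
det(H) = 44, tr(H) = -14.
det(H) > 0 and tr(H) < 0, so H is negative definite everywhere: concave.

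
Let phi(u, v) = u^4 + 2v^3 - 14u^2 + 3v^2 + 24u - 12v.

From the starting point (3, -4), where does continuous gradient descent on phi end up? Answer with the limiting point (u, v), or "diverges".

phi is separable, so gradient descent decouples: u follows -∂phi/∂u, v follows -∂phi/∂v.
∂phi/∂u = 4(u - 2)(u - 1)(u + 3); at u=3 this is 48, so u decreases.
∂phi/∂v = 6(v - 1)(v + 2); at v=-4 this is 60, so v decreases.
The v-coordinate has no critical point in that direction and runs off to infinity.

diverges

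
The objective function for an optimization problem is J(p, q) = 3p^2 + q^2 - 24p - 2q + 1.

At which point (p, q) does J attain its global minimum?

J(p,q) separates as A(p) + B(q) + 1, so its minimum is min A + min B + 1.
A'(p) = 6p - 24 vanishes at p ∈ {4}; B'(q) = 2q - 2 vanishes at q ∈ {1}.
Local minima of A (where A''>0): A(4)=-48. Local minima of B: B(1)=-1.
So the global minimum of J is A(4) + B(1) + 1 = -48 − 1 + 1 = -48, attained at (4, 1).

(4, 1)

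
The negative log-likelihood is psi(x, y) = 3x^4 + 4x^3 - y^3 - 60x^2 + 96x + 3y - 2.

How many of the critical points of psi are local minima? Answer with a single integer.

psi separates as a function of x plus a function of y, so ∇psi=0 decouples.
∂psi/∂x = 12(x - 2)(x - 1)(x + 4) = 0 at x ∈ {-4, 1, 2}; ∂psi/∂y = -3(y - 1)(y + 1) = 0 at y ∈ {-1, 1}.
The Hessian is diagonal: diag(psi_xx, psi_yy). Second derivatives: psi_xx(-4)=360, psi_xx(1)=-60, psi_xx(2)=72; psi_yy(-1)=6, psi_yy(1)=-6.
Local minima occur where both diagonal entries positive: (-4, -1), (2, -1). Count: 2.

2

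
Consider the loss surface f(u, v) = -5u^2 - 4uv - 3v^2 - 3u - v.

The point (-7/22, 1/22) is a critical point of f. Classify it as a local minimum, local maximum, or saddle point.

The Hessian of f is constant: H = [[-10, -4], [-4, -6]].
det(H) = (-10)·(-6) − (-4)² = 44.
det(H) > 0 and tr(H) = -16 < 0, so H is negative definite and the point is a local maximum.

local maximum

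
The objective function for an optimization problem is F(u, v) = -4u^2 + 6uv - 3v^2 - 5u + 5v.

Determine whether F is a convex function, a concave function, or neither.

F is quadratic, so its Hessian is the constant matrix H = [[-8, 6], [6, -6]].
det(H) = 12, tr(H) = -14.
det(H) > 0 and tr(H) < 0, so H is negative definite everywhere: concave.

concave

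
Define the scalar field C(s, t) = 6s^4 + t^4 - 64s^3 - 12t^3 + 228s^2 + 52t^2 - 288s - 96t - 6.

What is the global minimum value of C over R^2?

-188

C(s,t) separates as P(s) + Q(t) − 6, so its minimum is min P + min Q − 6.
P'(s) = 24(s - 4)(s - 3)(s - 1) vanishes at s ∈ {1, 3, 4}; Q'(t) = 4(t - 4)(t - 3)(t - 2) vanishes at t ∈ {2, 3, 4}.
Local minima of P (where P''>0): P(1)=-118, P(4)=-64. Local minima of Q: Q(2)=-64, Q(4)=-64.
So the global minimum of C is P(1) + Q(2) − 6 = -118 − 64 − 6 = -188, attained at (1, 2).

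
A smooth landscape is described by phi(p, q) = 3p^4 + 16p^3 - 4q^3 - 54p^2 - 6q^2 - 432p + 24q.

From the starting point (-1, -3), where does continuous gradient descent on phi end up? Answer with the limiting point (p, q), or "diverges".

(3, -2)

phi is separable, so gradient descent decouples: p follows -∂phi/∂p, q follows -∂phi/∂q.
∂phi/∂p = 12(p - 3)(p + 3)(p + 4); at p=-1 this is -288, so p increases.
∂phi/∂q = -12(q - 1)(q + 2); at q=-3 this is -48, so q increases.
p converges to its nearest critical value 3 (a local min of the p-part); q converges to -2. The iterate converges to (3, -2).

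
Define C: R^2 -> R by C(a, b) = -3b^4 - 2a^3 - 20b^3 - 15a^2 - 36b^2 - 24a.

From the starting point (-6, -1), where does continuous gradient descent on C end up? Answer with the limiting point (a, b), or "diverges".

(-4, -2)

C is separable, so gradient descent decouples: a follows -∂C/∂a, b follows -∂C/∂b.
∂C/∂a = -6(a + 1)(a + 4); at a=-6 this is -60, so a increases.
∂C/∂b = -12b(b + 2)(b + 3); at b=-1 this is 24, so b decreases.
a converges to its nearest critical value -4 (a local min of the a-part); b converges to -2. The iterate converges to (-4, -2).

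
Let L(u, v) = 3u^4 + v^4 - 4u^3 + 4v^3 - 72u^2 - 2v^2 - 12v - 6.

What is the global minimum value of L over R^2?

L(u,v) separates as P(u) + Q(v) − 6, so its minimum is min P + min Q − 6.
P'(u) = 12u(u - 4)(u + 3) vanishes at u ∈ {-3, 0, 4}; Q'(v) = 4(v - 1)(v + 1)(v + 3) vanishes at v ∈ {-3, -1, 1}.
Local minima of P (where P''>0): P(-3)=-297, P(4)=-640. Local minima of Q: Q(-3)=-9, Q(1)=-9.
So the global minimum of L is P(4) + Q(-3) − 6 = -640 − 9 − 6 = -655, attained at (4, -3).

-655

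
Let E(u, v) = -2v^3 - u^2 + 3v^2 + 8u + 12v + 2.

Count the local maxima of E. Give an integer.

E separates as a function of u plus a function of v, so ∇E=0 decouples.
∂E/∂u = -2(u - 4) = 0 at u ∈ {4}; ∂E/∂v = -6(v - 2)(v + 1) = 0 at v ∈ {-1, 2}.
The Hessian is diagonal: diag(E_uu, E_vv). Second derivatives: E_uu(4)=-2; E_vv(-1)=18, E_vv(2)=-18.
Local maxima occur where both diagonal entries negative: (4, 2). Count: 1.

1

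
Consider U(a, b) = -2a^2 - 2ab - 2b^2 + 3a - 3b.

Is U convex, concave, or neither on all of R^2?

concave

U is quadratic, so its Hessian is the constant matrix H = [[-4, -2], [-2, -4]].
det(H) = 12, tr(H) = -8.
det(H) > 0 and tr(H) < 0, so H is negative definite everywhere: concave.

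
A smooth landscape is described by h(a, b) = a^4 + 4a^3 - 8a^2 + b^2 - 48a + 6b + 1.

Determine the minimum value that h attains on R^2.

h(a,b) separates as P(a) + Q(b) + 1, so its minimum is min P + min Q + 1.
P'(a) = 4(a - 2)(a + 2)(a + 3) vanishes at a ∈ {-3, -2, 2}; Q'(b) = 2b + 6 vanishes at b ∈ {-3}.
Local minima of P (where P''>0): P(-3)=45, P(2)=-80. Local minima of Q: Q(-3)=-9.
So the global minimum of h is P(2) + Q(-3) + 1 = -80 − 9 + 1 = -88, attained at (2, -3).

-88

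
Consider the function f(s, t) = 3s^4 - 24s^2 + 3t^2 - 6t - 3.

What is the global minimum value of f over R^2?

f(s,t) separates as P(s) + Q(t) − 3, so its minimum is min P + min Q − 3.
P'(s) = 12s(s - 2)(s + 2) vanishes at s ∈ {-2, 0, 2}; Q'(t) = 6(t - 1) vanishes at t ∈ {1}.
Local minima of P (where P''>0): P(-2)=-48, P(2)=-48. Local minima of Q: Q(1)=-3.
So the global minimum of f is P(-2) + Q(1) − 3 = -48 − 3 − 3 = -54, attained at (-2, 1).

-54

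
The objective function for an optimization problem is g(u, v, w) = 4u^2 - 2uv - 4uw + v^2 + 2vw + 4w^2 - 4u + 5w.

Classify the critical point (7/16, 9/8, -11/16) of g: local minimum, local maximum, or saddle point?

local minimum

The Hessian is constant: H = [[8, -2, -4], [-2, 2, 2], [-4, 2, 8]].
Leading principal minors: Δ₁ = 8, Δ₂ = 12, Δ₃ = 64.
All leading minors are positive, so H is positive definite: a local minimum.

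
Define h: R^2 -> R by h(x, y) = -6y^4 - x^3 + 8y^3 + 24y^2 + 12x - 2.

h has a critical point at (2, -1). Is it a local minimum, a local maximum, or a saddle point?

The mixed partial ∂²h/∂x∂y is 0, so the Hessian at any point is diag(h_xx, h_yy) = diag(-6x, 24(-3y^2 + 2y + 2)).
At (2, -1): H = diag(-12, -72).
Both eigenvalues are negative, so H is negative definite: a local maximum.

local maximum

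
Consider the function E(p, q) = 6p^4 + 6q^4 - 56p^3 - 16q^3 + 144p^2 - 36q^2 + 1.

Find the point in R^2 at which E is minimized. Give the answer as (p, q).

E(p,q) separates as A(p) + B(q) + 1, so its minimum is min A + min B + 1.
A'(p) = 24p(p - 4)(p - 3) vanishes at p ∈ {0, 3, 4}; B'(q) = 24q(q - 3)(q + 1) vanishes at q ∈ {-1, 0, 3}.
Local minima of A (where A''>0): A(0)=0, A(4)=256. Local minima of B: B(-1)=-14, B(3)=-270.
So the global minimum of E is A(0) + B(3) + 1 = 0 − 270 + 1 = -269, attained at (0, 3).

(0, 3)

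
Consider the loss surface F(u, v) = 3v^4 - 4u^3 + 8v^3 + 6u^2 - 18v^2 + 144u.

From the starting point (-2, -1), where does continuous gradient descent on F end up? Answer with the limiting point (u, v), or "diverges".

F is separable, so gradient descent decouples: u follows -∂F/∂u, v follows -∂F/∂v.
∂F/∂u = -12(u - 4)(u + 3); at u=-2 this is 72, so u decreases.
∂F/∂v = 12v(v - 1)(v + 3); at v=-1 this is 48, so v decreases.
u converges to its nearest critical value -3 (a local min of the u-part); v converges to -3. The iterate converges to (-3, -3).

(-3, -3)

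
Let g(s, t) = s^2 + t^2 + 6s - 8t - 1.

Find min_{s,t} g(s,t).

g(s,t) separates as P(s) + Q(t) − 1, so its minimum is min P + min Q − 1.
P'(s) = 2s + 6 vanishes at s ∈ {-3}; Q'(t) = 2(t - 4) vanishes at t ∈ {4}.
Local minima of P (where P''>0): P(-3)=-9. Local minima of Q: Q(4)=-16.
So the global minimum of g is P(-3) + Q(4) − 1 = -9 − 16 − 1 = -26, attained at (-3, 4).

-26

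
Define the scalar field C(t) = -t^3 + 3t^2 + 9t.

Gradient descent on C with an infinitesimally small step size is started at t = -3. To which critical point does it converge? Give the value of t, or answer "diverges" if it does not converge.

-1

C'(t) = -3(t - 3)(t + 1), so C'(-3) = -36.
Gradient descent moves in the -C' direction, i.e. t is increasing.
The nearest critical point in that direction is t = -1, where C'' = 12 > 0 (a local minimum). The iterate converges there.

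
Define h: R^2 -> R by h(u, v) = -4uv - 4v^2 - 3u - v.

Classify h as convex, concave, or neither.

neither

h is quadratic, so its Hessian is the constant matrix H = [[0, -4], [-4, -8]].
det(H) = -16, tr(H) = -8.
det(H) < 0, so H is indefinite: neither convex nor concave.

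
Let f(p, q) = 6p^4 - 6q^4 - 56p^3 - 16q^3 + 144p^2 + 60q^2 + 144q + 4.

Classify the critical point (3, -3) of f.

local maximum

The mixed partial ∂²f/∂p∂q is 0, so the Hessian at any point is diag(f_pp, f_qq) = diag(24(3p^2 - 14p + 12), 24(-3q^2 - 4q + 5)).
At (3, -3): H = diag(-72, -240).
Both eigenvalues are negative, so H is negative definite: a local maximum.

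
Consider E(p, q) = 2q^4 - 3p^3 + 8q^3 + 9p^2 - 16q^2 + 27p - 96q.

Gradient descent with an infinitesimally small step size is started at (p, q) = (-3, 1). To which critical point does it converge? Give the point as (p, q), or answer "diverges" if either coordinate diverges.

E is separable, so gradient descent decouples: p follows -∂E/∂p, q follows -∂E/∂q.
∂E/∂p = -9(p - 3)(p + 1); at p=-3 this is -108, so p increases.
∂E/∂q = 8(q - 2)(q + 2)(q + 3); at q=1 this is -96, so q increases.
p converges to its nearest critical value -1 (a local min of the p-part); q converges to 2. The iterate converges to (-1, 2).

(-1, 2)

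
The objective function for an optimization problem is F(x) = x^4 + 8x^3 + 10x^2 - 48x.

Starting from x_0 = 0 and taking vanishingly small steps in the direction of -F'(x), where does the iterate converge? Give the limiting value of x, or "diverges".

F'(x) = 4(x - 1)(x + 3)(x + 4), so F'(0) = -48.
Gradient descent moves in the -F' direction, i.e. x is increasing.
The nearest critical point in that direction is x = 1, where F'' = 80 > 0 (a local minimum). The iterate converges there.

1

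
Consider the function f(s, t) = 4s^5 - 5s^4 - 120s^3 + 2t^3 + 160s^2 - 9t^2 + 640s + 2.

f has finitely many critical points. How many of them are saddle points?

4

f separates as a function of s plus a function of t, so ∇f=0 decouples.
∂f/∂s = 20(s - 4)(s - 2)(s + 1)(s + 4) = 0 at s ∈ {-4, -1, 2, 4}; ∂f/∂t = 6t(t - 3) = 0 at t ∈ {0, 3}.
The Hessian is diagonal: diag(f_ss, f_tt). Second derivatives: f_ss(-4)=-2880, f_ss(-1)=900, f_ss(2)=-720, f_ss(4)=1600; f_tt(0)=-18, f_tt(3)=18.
Saddle points occur where the two diagonal entries have opposite signs: (-4, 3), (-1, 0), (2, 3), (4, 0). Count: 4.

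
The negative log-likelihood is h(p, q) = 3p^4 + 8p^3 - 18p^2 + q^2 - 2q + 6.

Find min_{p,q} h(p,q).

h(p,q) separates as A(p) + B(q) + 6, so its minimum is min A + min B + 6.
A'(p) = 12p(p - 1)(p + 3) vanishes at p ∈ {-3, 0, 1}; B'(q) = 2q - 2 vanishes at q ∈ {1}.
Local minima of A (where A''>0): A(-3)=-135, A(1)=-7. Local minima of B: B(1)=-1.
So the global minimum of h is A(-3) + B(1) + 6 = -135 − 1 + 6 = -130, attained at (-3, 1).

-130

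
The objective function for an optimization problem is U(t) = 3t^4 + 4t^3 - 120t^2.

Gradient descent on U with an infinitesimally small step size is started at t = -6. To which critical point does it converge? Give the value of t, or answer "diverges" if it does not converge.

-5

U'(t) = 12t(t - 4)(t + 5), so U'(-6) = -720.
Gradient descent moves in the -U' direction, i.e. t is increasing.
The nearest critical point in that direction is t = -5, where U'' = 540 > 0 (a local minimum). The iterate converges there.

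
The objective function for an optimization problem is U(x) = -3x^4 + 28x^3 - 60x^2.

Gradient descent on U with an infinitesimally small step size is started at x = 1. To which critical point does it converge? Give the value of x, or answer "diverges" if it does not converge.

U'(x) = -12x(x - 5)(x - 2), so U'(1) = -48.
Gradient descent moves in the -U' direction, i.e. x is increasing.
The nearest critical point in that direction is x = 2, where U'' = 72 > 0 (a local minimum). The iterate converges there.

2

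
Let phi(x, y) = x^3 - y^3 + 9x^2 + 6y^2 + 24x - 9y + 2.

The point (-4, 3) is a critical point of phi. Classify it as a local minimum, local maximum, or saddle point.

The mixed partial ∂²phi/∂x∂y is 0, so the Hessian at any point is diag(phi_xx, phi_yy) = diag(6(x + 3), 6(-y + 2)).
At (-4, 3): H = diag(-6, -6).
Both eigenvalues are negative, so H is negative definite: a local maximum.

local maximum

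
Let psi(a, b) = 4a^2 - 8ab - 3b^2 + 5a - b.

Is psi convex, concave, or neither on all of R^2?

neither

psi is quadratic, so its Hessian is the constant matrix H = [[8, -8], [-8, -6]].
det(H) = -112, tr(H) = 2.
det(H) < 0, so H is indefinite: neither convex nor concave.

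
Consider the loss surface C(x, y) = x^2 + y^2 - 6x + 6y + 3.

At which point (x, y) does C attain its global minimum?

C(x,y) separates as P(x) + Q(y) + 3, so its minimum is min P + min Q + 3.
P'(x) = 2x - 6 vanishes at x ∈ {3}; Q'(y) = 2y + 6 vanishes at y ∈ {-3}.
Local minima of P (where P''>0): P(3)=-9. Local minima of Q: Q(-3)=-9.
So the global minimum of C is P(3) + Q(-3) + 3 = -9 − 9 + 3 = -15, attained at (3, -3).

(3, -3)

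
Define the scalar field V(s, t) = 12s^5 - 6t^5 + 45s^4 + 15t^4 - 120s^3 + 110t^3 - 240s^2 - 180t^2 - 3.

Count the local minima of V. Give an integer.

V separates as a function of s plus a function of t, so ∇V=0 decouples.
∂V/∂s = 60s(s - 2)(s + 1)(s + 4) = 0 at s ∈ {-4, -1, 0, 2}; ∂V/∂t = -30t(t - 4)(t - 1)(t + 3) = 0 at t ∈ {-3, 0, 1, 4}.
The Hessian is diagonal: diag(V_ss, V_tt). Second derivatives: V_ss(-4)=-4320, V_ss(-1)=540, V_ss(0)=-480, V_ss(2)=2160; V_tt(-3)=2520, V_tt(0)=-360, V_tt(1)=360, V_tt(4)=-2520.
Local minima occur where both diagonal entries positive: (-1, -3), (-1, 1), (2, -3), (2, 1). Count: 4.

4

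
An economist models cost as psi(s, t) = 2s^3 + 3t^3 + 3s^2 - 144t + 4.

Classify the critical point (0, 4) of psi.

The mixed partial ∂²psi/∂s∂t is 0, so the Hessian at any point is diag(psi_ss, psi_tt) = diag(6(2s + 1), 18t).
At (0, 4): H = diag(6, 72).
Both eigenvalues are positive, so H is positive definite: a local minimum.

local minimum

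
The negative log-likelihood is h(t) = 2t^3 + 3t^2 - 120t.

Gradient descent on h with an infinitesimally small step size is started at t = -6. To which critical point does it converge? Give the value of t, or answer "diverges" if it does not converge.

diverges

h'(t) = 6(t - 4)(t + 5), so h'(-6) = 60.
Gradient descent moves in the -h' direction, i.e. t is decreasing.
There is no critical point below t=-6, and h' keeps the same sign, so the iterate runs off to −∞.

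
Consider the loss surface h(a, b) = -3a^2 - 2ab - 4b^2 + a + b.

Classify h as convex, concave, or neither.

h is quadratic, so its Hessian is the constant matrix H = [[-6, -2], [-2, -8]].
det(H) = 44, tr(H) = -14.
det(H) > 0 and tr(H) < 0, so H is negative definite everywhere: concave.

concave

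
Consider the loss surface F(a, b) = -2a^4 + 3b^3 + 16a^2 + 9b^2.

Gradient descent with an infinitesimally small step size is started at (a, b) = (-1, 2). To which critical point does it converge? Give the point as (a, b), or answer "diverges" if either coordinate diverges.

(0, 0)

F is separable, so gradient descent decouples: a follows -∂F/∂a, b follows -∂F/∂b.
∂F/∂a = -8a(a - 2)(a + 2); at a=-1 this is -24, so a increases.
∂F/∂b = 9b(b + 2); at b=2 this is 72, so b decreases.
a converges to its nearest critical value 0 (a local min of the a-part); b converges to 0. The iterate converges to (0, 0).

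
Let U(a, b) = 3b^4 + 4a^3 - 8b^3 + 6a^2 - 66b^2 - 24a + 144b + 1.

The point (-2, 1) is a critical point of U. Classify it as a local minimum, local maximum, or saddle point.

The mixed partial ∂²U/∂a∂b is 0, so the Hessian at any point is diag(U_aa, U_bb) = diag(12(2a + 1), 12(3b^2 - 4b - 11)).
At (-2, 1): H = diag(-36, -144).
Both eigenvalues are negative, so H is negative definite: a local maximum.

local maximum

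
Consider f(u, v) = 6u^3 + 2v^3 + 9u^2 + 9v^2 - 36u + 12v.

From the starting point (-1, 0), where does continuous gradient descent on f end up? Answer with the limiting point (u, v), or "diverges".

f is separable, so gradient descent decouples: u follows -∂f/∂u, v follows -∂f/∂v.
∂f/∂u = 18(u - 1)(u + 2); at u=-1 this is -36, so u increases.
∂f/∂v = 6(v + 1)(v + 2); at v=0 this is 12, so v decreases.
u converges to its nearest critical value 1 (a local min of the u-part); v converges to -1. The iterate converges to (1, -1).

(1, -1)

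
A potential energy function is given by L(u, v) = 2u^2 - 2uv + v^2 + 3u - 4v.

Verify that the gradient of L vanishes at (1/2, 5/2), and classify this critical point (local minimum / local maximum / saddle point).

∇L = (4u - 2v + 3, -2u + 2v - 4); substituting (1/2, 5/2) gives ∇L = (0, 0), so (1/2, 5/2) is indeed a critical point.
The Hessian of L is constant: H = [[4, -2], [-2, 2]].
det(H) = 4·2 − (-2)² = 4.
det(H) > 0 and tr(H) = 6 > 0, so H is positive definite and the point is a local minimum.

local minimum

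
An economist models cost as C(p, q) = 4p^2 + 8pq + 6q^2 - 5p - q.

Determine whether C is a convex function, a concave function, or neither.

convex

C is quadratic, so its Hessian is the constant matrix H = [[8, 8], [8, 12]].
det(H) = 32, tr(H) = 20.
det(H) > 0 and tr(H) > 0, so H is positive definite everywhere: convex.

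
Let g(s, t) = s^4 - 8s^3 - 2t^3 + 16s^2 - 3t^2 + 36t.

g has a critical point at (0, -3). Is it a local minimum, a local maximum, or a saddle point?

local minimum

The mixed partial ∂²g/∂s∂t is 0, so the Hessian at any point is diag(g_ss, g_tt) = diag(4(3s^2 - 12s + 8), -6(2t + 1)).
At (0, -3): H = diag(32, 30).
Both eigenvalues are positive, so H is positive definite: a local minimum.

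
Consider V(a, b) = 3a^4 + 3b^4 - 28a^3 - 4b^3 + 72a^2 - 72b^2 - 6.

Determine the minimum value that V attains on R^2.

-646

V(a,b) separates as P(a) + Q(b) − 6, so its minimum is min P + min Q − 6.
P'(a) = 12a(a - 4)(a - 3) vanishes at a ∈ {0, 3, 4}; Q'(b) = 12b(b - 4)(b + 3) vanishes at b ∈ {-3, 0, 4}.
Local minima of P (where P''>0): P(0)=0, P(4)=128. Local minima of Q: Q(-3)=-297, Q(4)=-640.
So the global minimum of V is P(0) + Q(4) − 6 = 0 − 640 − 6 = -646, attained at (0, 4).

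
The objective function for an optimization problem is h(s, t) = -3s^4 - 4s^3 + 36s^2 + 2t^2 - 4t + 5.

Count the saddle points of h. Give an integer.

2

h separates as a function of s plus a function of t, so ∇h=0 decouples.
∂h/∂s = -12s(s - 2)(s + 3) = 0 at s ∈ {-3, 0, 2}; ∂h/∂t = 4(t - 1) = 0 at t ∈ {1}.
The Hessian is diagonal: diag(h_ss, h_tt). Second derivatives: h_ss(-3)=-180, h_ss(0)=72, h_ss(2)=-120; h_tt(1)=4.
Saddle points occur where the two diagonal entries have opposite signs: (-3, 1), (2, 1). Count: 2.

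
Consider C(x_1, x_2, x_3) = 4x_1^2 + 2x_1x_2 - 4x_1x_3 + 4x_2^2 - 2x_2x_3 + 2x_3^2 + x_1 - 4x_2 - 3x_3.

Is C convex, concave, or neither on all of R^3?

convex

C is quadratic, so its Hessian is the constant matrix H = [[8, 2, -4], [2, 8, -2], [-4, -2, 4]].
Leading principal minors: 8, 60, 112.
All positive ⇒ H ≻ 0 ⇒ convex.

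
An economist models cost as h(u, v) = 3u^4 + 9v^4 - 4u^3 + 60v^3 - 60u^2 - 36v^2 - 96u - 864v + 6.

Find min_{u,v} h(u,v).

-2074

h(u,v) separates as P(u) + Q(v) + 6, so its minimum is min P + min Q + 6.
P'(u) = 12(u - 4)(u + 1)(u + 2) vanishes at u ∈ {-2, -1, 4}; Q'(v) = 36(v - 2)(v + 3)(v + 4) vanishes at v ∈ {-4, -3, 2}.
Local minima of P (where P''>0): P(-2)=32, P(4)=-832. Local minima of Q: Q(-4)=1344, Q(2)=-1248.
So the global minimum of h is P(4) + Q(2) + 6 = -832 − 1248 + 6 = -2074, attained at (4, 2).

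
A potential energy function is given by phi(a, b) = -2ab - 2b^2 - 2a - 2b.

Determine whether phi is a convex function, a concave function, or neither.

neither

phi is quadratic, so its Hessian is the constant matrix H = [[0, -2], [-2, -4]].
det(H) = -4, tr(H) = -4.
det(H) < 0, so H is indefinite: neither convex nor concave.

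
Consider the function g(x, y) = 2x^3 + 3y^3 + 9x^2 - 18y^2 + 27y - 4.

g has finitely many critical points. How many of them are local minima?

1

g separates as a function of x plus a function of y, so ∇g=0 decouples.
∂g/∂x = 6x(x + 3) = 0 at x ∈ {-3, 0}; ∂g/∂y = 9(y - 3)(y - 1) = 0 at y ∈ {1, 3}.
The Hessian is diagonal: diag(g_xx, g_yy). Second derivatives: g_xx(-3)=-18, g_xx(0)=18; g_yy(1)=-18, g_yy(3)=18.
Local minima occur where both diagonal entries positive: (0, 3). Count: 1.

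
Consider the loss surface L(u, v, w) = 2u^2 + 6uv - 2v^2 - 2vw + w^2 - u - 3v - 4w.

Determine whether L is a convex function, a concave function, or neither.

neither

L is quadratic, so its Hessian is the constant matrix H = [[4, 6, 0], [6, -4, -2], [0, -2, 2]].
Leading principal minors: 4, -52, -120.
Neither pattern holds ⇒ H is indefinite ⇒ neither convex nor concave.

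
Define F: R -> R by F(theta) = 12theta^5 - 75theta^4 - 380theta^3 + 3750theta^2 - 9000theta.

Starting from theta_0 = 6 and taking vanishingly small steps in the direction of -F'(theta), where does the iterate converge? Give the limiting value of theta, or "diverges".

F'(theta) = 60(theta - 5)(theta - 3)(theta - 2)(theta + 5), so F'(6) = 7920.
Gradient descent moves in the -F' direction, i.e. theta is decreasing.
The nearest critical point in that direction is theta = 5, where F'' = 3600 > 0 (a local minimum). The iterate converges there.

5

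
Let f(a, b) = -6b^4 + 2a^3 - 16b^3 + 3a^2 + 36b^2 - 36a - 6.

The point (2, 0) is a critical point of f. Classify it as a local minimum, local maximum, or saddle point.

The mixed partial ∂²f/∂a∂b is 0, so the Hessian at any point is diag(f_aa, f_bb) = diag(6(2a + 1), 24(-3b^2 - 4b + 3)).
At (2, 0): H = diag(30, 72).
Both eigenvalues are positive, so H is positive definite: a local minimum.

local minimum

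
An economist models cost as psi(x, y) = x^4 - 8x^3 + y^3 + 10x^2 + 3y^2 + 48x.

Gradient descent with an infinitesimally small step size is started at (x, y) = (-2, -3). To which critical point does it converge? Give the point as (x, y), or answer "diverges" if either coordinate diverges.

psi is separable, so gradient descent decouples: x follows -∂psi/∂x, y follows -∂psi/∂y.
∂psi/∂x = 4(x - 4)(x - 3)(x + 1); at x=-2 this is -120, so x increases.
∂psi/∂y = 3y(y + 2); at y=-3 this is 9, so y decreases.
The y-coordinate has no critical point in that direction and runs off to infinity.

diverges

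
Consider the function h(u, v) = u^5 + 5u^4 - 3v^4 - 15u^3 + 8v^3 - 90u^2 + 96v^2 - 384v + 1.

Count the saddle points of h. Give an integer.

h separates as a function of u plus a function of v, so ∇h=0 decouples.
∂h/∂u = 5u(u - 3)(u + 3)(u + 4) = 0 at u ∈ {-4, -3, 0, 3}; ∂h/∂v = -12(v - 4)(v - 2)(v + 4) = 0 at v ∈ {-4, 2, 4}.
The Hessian is diagonal: diag(h_uu, h_vv). Second derivatives: h_uu(-4)=-140, h_uu(-3)=90, h_uu(0)=-180, h_uu(3)=630; h_vv(-4)=-576, h_vv(2)=144, h_vv(4)=-192.
Saddle points occur where the two diagonal entries have opposite signs: (-4, 2), (-3, -4), (-3, 4), (0, 2), (3, -4), (3, 4). Count: 6.

6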